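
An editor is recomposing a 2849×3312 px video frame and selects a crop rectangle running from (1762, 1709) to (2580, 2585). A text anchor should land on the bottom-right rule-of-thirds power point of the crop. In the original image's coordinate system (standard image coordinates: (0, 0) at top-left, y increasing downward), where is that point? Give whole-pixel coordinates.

Crop width = 2580 − 1762 = 818 px; one third is 272.67 px.
Crop height = 2585 − 1709 = 876 px; one third is 292.00 px.
The bottom-right point is two-thirds across and two-thirds down within the crop:
x = 1762 + 2 × 272.67 ≈ 2307; y = 1709 + 2 × 292.00 ≈ 2293.

(2307, 2293)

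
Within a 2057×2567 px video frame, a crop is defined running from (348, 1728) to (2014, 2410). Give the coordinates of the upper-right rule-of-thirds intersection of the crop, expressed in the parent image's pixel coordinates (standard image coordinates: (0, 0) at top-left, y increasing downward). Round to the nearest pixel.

x = 1459 px, y = 1955 px

Crop width = 2014 − 348 = 1666 px; one third is 555.33 px.
Crop height = 2410 − 1728 = 682 px; one third is 227.33 px.
The upper-right point is two-thirds across and one-third down within the crop:
x = 348 + 2 × 555.33 ≈ 1459; y = 1728 + 1 × 227.33 ≈ 1955.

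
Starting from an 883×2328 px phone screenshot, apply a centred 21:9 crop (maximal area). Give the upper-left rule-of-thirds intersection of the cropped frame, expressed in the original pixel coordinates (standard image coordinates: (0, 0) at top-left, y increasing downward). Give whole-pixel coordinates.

(294, 1101)

883/2328 < 21/9, so the 21:9 crop keeps the full width 883 and trims height to 883 × 9/21 = 378.43 px.
Top offset = (2328 − 378.43)/2 = 974.79 px; left offset = 0.
Upper-left is one-third across and one-third down within the crop:
x = 0.00 + 1 × 883.00/3 ≈ 294; y = 974.79 + 1 × 378.43/3 ≈ 1101.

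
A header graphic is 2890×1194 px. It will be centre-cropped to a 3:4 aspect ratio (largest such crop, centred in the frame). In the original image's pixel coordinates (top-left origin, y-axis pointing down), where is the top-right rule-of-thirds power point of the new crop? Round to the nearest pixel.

2890/1194 > 3/4, so the 3:4 crop keeps the full height 1194 and trims width to 1194 × 3/4 = 895.50 px.
Left offset = (2890 − 895.50)/2 = 997.25 px; top offset = 0.
Top-right is two-thirds across and one-third down within the crop:
x = 997.25 + 2 × 895.50/3 ≈ 1594; y = 0.00 + 1 × 1194.00/3 ≈ 398.

x = 1594 px, y = 398 px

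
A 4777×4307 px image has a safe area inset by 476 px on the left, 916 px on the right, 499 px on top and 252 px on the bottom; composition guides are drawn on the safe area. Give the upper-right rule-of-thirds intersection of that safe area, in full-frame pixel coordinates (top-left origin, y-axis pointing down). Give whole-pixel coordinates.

Content width = 4777 − 476 − 916 = 3385 px; content height = 4307 − 499 − 252 = 3556 px.
Upper-right is two-thirds across and one-third down within the safe area.
x = 476 + 2 × 3385/3 = 476 + 2256.67 ≈ 2733
y = 499 + 1 × 3556/3 = 499 + 1185.33 ≈ 1684

x = 2733 px, y = 1684 px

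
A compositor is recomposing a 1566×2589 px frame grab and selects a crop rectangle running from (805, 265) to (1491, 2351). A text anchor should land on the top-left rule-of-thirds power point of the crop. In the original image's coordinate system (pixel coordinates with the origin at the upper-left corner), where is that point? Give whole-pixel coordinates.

(1034, 960)

Crop width = 1491 − 805 = 686 px; one third is 228.67 px.
Crop height = 2351 − 265 = 2086 px; one third is 695.33 px.
The top-left point is one-third across and one-third down within the crop:
x = 805 + 1 × 228.67 ≈ 1034; y = 265 + 1 × 695.33 ≈ 960.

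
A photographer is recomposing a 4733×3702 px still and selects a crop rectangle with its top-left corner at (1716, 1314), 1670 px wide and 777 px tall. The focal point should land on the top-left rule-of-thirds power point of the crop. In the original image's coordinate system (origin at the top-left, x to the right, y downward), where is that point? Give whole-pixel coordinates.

x = 2273 px, y = 1573 px

One third of the crop width 1670 is 556.67 px.
One third of the crop height 777 is 259.00 px.
The top-left point is one-third across and one-third down within the crop:
x = 1716 + 1 × 556.67 ≈ 2273; y = 1314 + 1 × 259.00 ≈ 1573.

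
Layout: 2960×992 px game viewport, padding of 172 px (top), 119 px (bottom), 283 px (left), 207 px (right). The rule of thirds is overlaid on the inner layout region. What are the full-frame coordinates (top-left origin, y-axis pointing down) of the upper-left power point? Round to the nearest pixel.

Content width = 2960 − 283 − 207 = 2470 px; content height = 992 − 172 − 119 = 701 px.
Upper-left is one-third across and one-third down within the inner layout region.
x = 283 + 1 × 2470/3 = 283 + 823.33 ≈ 1106
y = 172 + 1 × 701/3 = 172 + 233.67 ≈ 406

(1106, 406)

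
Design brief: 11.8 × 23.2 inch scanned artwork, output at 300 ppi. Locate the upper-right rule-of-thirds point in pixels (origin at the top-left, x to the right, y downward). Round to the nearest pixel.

(2360, 2320)

In pixels the canvas is 11.8 × 300 = 3540 wide and 23.2 × 300 = 6960 tall.
The upper-right point is two-thirds across and one-third down:
x = 2 × 3540/3 ≈ 2360; y = 1 × 6960/3 ≈ 2320.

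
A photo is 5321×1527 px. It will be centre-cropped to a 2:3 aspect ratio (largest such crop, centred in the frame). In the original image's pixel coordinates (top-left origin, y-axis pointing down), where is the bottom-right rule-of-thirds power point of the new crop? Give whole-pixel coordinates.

5321/1527 > 2/3, so the 2:3 crop keeps the full height 1527 and trims width to 1527 × 2/3 = 1018.00 px.
Left offset = (5321 − 1018.00)/2 = 2151.50 px; top offset = 0.
Bottom-right is two-thirds across and two-thirds down within the crop:
x = 2151.50 + 2 × 1018.00/3 ≈ 2830; y = 0.00 + 2 × 1527.00/3 ≈ 1018.

x = 2830 px, y = 1018 px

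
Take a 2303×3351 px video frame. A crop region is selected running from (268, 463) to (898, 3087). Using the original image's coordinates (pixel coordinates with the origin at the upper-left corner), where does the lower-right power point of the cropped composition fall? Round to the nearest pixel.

Crop width = 898 − 268 = 630 px; one third is 210.00 px.
Crop height = 3087 − 463 = 2624 px; one third is 874.67 px.
The lower-right point is two-thirds across and two-thirds down within the crop:
x = 268 + 2 × 210.00 ≈ 688; y = 463 + 2 × 874.67 ≈ 2212.

x = 688 px, y = 2212 px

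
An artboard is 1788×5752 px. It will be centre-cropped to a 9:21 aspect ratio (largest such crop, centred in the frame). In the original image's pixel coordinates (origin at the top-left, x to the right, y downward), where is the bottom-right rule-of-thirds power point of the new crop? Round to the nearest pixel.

1788/5752 < 9/21, so the 9:21 crop keeps the full width 1788 and trims height to 1788 × 21/9 = 4172.00 px.
Top offset = (5752 − 4172.00)/2 = 790.00 px; left offset = 0.
Bottom-right is two-thirds across and two-thirds down within the crop:
x = 0.00 + 2 × 1788.00/3 ≈ 1192; y = 790.00 + 2 × 4172.00/3 ≈ 3571.

x = 1192 px, y = 3571 px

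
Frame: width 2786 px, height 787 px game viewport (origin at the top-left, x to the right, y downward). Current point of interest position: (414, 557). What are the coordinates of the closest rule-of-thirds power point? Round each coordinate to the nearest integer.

(929, 525)

Third lines: x ∈ {929, 1857}, y ∈ {262, 525}.
414 is closer to x = 929; 557 is closer to y = 525.
So the nearest intersection is the lower-left power point.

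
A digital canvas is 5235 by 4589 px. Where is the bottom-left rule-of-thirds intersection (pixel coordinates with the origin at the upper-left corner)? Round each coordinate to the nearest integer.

x = 1745 px, y = 3059 px

The bottom-left point sits one-third of the way across and two-thirds of the way down.
x = 1 × 5235/3 ≈ 1745; y = 2 × 4589/3 ≈ 3059.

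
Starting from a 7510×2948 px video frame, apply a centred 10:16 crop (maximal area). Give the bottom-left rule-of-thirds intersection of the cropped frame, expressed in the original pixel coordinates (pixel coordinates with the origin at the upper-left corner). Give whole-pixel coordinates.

7510/2948 > 10/16, so the 10:16 crop keeps the full height 2948 and trims width to 2948 × 10/16 = 1842.50 px.
Left offset = (7510 − 1842.50)/2 = 2833.75 px; top offset = 0.
Bottom-left is one-third across and two-thirds down within the crop:
x = 2833.75 + 1 × 1842.50/3 ≈ 3448; y = 0.00 + 2 × 2948.00/3 ≈ 1965.

(3448, 1965)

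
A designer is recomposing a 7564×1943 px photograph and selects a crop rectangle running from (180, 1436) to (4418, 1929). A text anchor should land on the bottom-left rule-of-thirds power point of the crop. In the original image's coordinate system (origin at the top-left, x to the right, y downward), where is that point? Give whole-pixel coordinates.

(1593, 1765)

Crop width = 4418 − 180 = 4238 px; one third is 1412.67 px.
Crop height = 1929 − 1436 = 493 px; one third is 164.33 px.
The bottom-left point is one-third across and two-thirds down within the crop:
x = 180 + 1 × 1412.67 ≈ 1593; y = 1436 + 2 × 164.33 ≈ 1765.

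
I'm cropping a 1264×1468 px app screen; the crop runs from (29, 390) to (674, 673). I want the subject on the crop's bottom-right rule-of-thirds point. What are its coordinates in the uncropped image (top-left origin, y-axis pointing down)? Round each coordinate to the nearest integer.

Crop width = 674 − 29 = 645 px; one third is 215.00 px.
Crop height = 673 − 390 = 283 px; one third is 94.33 px.
The bottom-right point is two-thirds across and two-thirds down within the crop:
x = 29 + 2 × 215.00 ≈ 459; y = 390 + 2 × 94.33 ≈ 579.

x = 459 px, y = 579 px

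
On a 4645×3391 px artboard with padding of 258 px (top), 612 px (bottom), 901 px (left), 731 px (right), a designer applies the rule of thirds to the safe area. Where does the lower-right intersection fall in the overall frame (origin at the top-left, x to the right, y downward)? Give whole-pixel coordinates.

x = 2910 px, y = 1939 px

Content width = 4645 − 901 − 731 = 3013 px; content height = 3391 − 258 − 612 = 2521 px.
Lower-right is two-thirds across and two-thirds down within the safe area.
x = 901 + 2 × 3013/3 = 901 + 2008.67 ≈ 2910
y = 258 + 2 × 2521/3 = 258 + 1680.67 ≈ 1939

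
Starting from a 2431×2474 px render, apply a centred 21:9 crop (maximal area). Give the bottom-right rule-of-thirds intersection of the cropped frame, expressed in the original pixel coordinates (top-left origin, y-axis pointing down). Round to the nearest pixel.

(1621, 1411)

2431/2474 < 21/9, so the 21:9 crop keeps the full width 2431 and trims height to 2431 × 9/21 = 1041.86 px.
Top offset = (2474 − 1041.86)/2 = 716.07 px; left offset = 0.
Bottom-right is two-thirds across and two-thirds down within the crop:
x = 0.00 + 2 × 2431.00/3 ≈ 1621; y = 716.07 + 2 × 1041.86/3 ≈ 1411.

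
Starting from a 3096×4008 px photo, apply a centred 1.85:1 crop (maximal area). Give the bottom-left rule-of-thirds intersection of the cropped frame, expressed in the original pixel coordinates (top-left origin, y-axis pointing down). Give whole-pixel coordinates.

x = 1032 px, y = 2283 px

3096/4008 < 1.85/1, so the 1.85:1 crop keeps the full width 3096 and trims height to 3096 × 1/1.85 = 1673.51 px.
Top offset = (4008 − 1673.51)/2 = 1167.24 px; left offset = 0.
Bottom-left is one-third across and two-thirds down within the crop:
x = 0.00 + 1 × 3096.00/3 ≈ 1032; y = 1167.24 + 2 × 1673.51/3 ≈ 2283.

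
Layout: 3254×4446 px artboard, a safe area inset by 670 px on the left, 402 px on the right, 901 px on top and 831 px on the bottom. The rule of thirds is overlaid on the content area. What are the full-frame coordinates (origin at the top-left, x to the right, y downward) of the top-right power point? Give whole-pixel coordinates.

x = 2125 px, y = 1806 px

Content width = 3254 − 670 − 402 = 2182 px; content height = 4446 − 901 − 831 = 2714 px.
Top-right is two-thirds across and one-third down within the content area.
x = 670 + 2 × 2182/3 = 670 + 1454.67 ≈ 2125
y = 901 + 1 × 2714/3 = 901 + 904.67 ≈ 1806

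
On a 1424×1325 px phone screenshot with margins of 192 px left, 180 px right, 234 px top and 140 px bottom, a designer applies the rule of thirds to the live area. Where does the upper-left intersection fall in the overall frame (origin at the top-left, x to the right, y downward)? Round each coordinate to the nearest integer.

Content width = 1424 − 192 − 180 = 1052 px; content height = 1325 − 234 − 140 = 951 px.
Upper-left is one-third across and one-third down within the live area.
x = 192 + 1 × 1052/3 = 192 + 350.67 ≈ 543
y = 234 + 1 × 951/3 = 234 + 317.00 ≈ 551

x = 543 px, y = 551 px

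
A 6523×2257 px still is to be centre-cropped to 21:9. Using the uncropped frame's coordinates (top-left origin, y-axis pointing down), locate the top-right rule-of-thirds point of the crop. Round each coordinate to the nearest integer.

x = 4139 px, y = 752 px

6523/2257 > 21/9, so the 21:9 crop keeps the full height 2257 and trims width to 2257 × 21/9 = 5266.33 px.
Left offset = (6523 − 5266.33)/2 = 628.33 px; top offset = 0.
Top-right is two-thirds across and one-third down within the crop:
x = 628.33 + 2 × 5266.33/3 ≈ 4139; y = 0.00 + 1 × 2257.00/3 ≈ 752.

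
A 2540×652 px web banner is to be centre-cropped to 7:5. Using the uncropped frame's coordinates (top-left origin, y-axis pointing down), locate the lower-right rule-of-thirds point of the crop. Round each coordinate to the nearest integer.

(1422, 435)

2540/652 > 7/5, so the 7:5 crop keeps the full height 652 and trims width to 652 × 7/5 = 912.80 px.
Left offset = (2540 − 912.80)/2 = 813.60 px; top offset = 0.
Lower-right is two-thirds across and two-thirds down within the crop:
x = 813.60 + 2 × 912.80/3 ≈ 1422; y = 0.00 + 2 × 652.00/3 ≈ 435.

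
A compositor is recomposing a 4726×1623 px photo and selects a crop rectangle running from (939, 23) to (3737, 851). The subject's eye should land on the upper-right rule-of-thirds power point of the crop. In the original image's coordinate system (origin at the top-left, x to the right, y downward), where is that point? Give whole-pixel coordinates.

(2804, 299)

Crop width = 3737 − 939 = 2798 px; one third is 932.67 px.
Crop height = 851 − 23 = 828 px; one third is 276.00 px.
The upper-right point is two-thirds across and one-third down within the crop:
x = 939 + 2 × 932.67 ≈ 2804; y = 23 + 1 × 276.00 ≈ 299.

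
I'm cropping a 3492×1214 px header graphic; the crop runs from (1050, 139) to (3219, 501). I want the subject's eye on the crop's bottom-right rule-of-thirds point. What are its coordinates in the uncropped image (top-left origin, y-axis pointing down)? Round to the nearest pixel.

(2496, 380)

Crop width = 3219 − 1050 = 2169 px; one third is 723.00 px.
Crop height = 501 − 139 = 362 px; one third is 120.67 px.
The bottom-right point is two-thirds across and two-thirds down within the crop:
x = 1050 + 2 × 723.00 ≈ 2496; y = 139 + 2 × 120.67 ≈ 380.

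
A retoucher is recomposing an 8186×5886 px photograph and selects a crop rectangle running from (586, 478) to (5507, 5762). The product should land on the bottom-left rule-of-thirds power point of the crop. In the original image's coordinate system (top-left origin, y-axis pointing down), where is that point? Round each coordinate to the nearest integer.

Crop width = 5507 − 586 = 4921 px; one third is 1640.33 px.
Crop height = 5762 − 478 = 5284 px; one third is 1761.33 px.
The bottom-left point is one-third across and two-thirds down within the crop:
x = 586 + 1 × 1640.33 ≈ 2226; y = 478 + 2 × 1761.33 ≈ 4001.

(2226, 4001)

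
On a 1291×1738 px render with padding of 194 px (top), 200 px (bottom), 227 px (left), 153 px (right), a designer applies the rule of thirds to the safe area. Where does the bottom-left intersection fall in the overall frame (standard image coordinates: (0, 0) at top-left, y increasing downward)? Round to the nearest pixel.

Content width = 1291 − 227 − 153 = 911 px; content height = 1738 − 194 − 200 = 1344 px.
Bottom-left is one-third across and two-thirds down within the safe area.
x = 227 + 1 × 911/3 = 227 + 303.67 ≈ 531
y = 194 + 2 × 1344/3 = 194 + 896.00 ≈ 1090

x = 531 px, y = 1090 px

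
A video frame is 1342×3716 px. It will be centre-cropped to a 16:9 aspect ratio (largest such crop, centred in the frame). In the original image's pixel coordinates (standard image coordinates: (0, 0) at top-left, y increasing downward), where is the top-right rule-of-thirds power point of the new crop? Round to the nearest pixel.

(895, 1732)

1342/3716 < 16/9, so the 16:9 crop keeps the full width 1342 and trims height to 1342 × 9/16 = 754.88 px.
Top offset = (3716 − 754.88)/2 = 1480.56 px; left offset = 0.
Top-right is two-thirds across and one-third down within the crop:
x = 0.00 + 2 × 1342.00/3 ≈ 895; y = 1480.56 + 1 × 754.88/3 ≈ 1732.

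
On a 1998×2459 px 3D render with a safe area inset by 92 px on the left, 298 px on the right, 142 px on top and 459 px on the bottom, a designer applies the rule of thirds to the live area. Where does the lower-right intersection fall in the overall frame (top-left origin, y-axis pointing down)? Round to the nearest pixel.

Content width = 1998 − 92 − 298 = 1608 px; content height = 2459 − 142 − 459 = 1858 px.
Lower-right is two-thirds across and two-thirds down within the live area.
x = 92 + 2 × 1608/3 = 92 + 1072.00 ≈ 1164
y = 142 + 2 × 1858/3 = 142 + 1238.67 ≈ 1381

x = 1164 px, y = 1381 px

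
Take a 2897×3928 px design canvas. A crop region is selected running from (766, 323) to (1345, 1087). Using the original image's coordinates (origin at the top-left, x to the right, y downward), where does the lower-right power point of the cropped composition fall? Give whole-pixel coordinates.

Crop width = 1345 − 766 = 579 px; one third is 193.00 px.
Crop height = 1087 − 323 = 764 px; one third is 254.67 px.
The lower-right point is two-thirds across and two-thirds down within the crop:
x = 766 + 2 × 193.00 ≈ 1152; y = 323 + 2 × 254.67 ≈ 832.

x = 1152 px, y = 832 px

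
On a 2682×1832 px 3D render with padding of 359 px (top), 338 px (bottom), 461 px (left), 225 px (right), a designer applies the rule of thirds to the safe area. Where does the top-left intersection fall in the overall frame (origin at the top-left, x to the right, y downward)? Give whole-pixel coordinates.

Content width = 2682 − 461 − 225 = 1996 px; content height = 1832 − 359 − 338 = 1135 px.
Top-left is one-third across and one-third down within the safe area.
x = 461 + 1 × 1996/3 = 461 + 665.33 ≈ 1126
y = 359 + 1 × 1135/3 = 359 + 378.33 ≈ 737

(1126, 737)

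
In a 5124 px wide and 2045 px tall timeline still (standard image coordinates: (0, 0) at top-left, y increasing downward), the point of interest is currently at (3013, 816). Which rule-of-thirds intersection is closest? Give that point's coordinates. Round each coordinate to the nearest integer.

Third lines: x ∈ {1708, 3416}, y ∈ {682, 1363}.
3013 is closer to x = 3416; 816 is closer to y = 682.
So the nearest intersection is the upper-right power point.

(3416, 682)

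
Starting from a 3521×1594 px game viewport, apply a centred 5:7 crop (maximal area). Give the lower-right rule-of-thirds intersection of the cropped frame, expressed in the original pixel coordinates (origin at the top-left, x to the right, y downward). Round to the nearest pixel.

3521/1594 > 5/7, so the 5:7 crop keeps the full height 1594 and trims width to 1594 × 5/7 = 1138.57 px.
Left offset = (3521 − 1138.57)/2 = 1191.21 px; top offset = 0.
Lower-right is two-thirds across and two-thirds down within the crop:
x = 1191.21 + 2 × 1138.57/3 ≈ 1950; y = 0.00 + 2 × 1594.00/3 ≈ 1063.

x = 1950 px, y = 1063 px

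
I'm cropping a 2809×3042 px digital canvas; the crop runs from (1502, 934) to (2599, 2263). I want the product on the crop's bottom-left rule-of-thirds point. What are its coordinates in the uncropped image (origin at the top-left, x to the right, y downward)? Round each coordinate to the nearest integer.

x = 1868 px, y = 1820 px

Crop width = 2599 − 1502 = 1097 px; one third is 365.67 px.
Crop height = 2263 − 934 = 1329 px; one third is 443.00 px.
The bottom-left point is one-third across and two-thirds down within the crop:
x = 1502 + 1 × 365.67 ≈ 1868; y = 934 + 2 × 443.00 ≈ 1820.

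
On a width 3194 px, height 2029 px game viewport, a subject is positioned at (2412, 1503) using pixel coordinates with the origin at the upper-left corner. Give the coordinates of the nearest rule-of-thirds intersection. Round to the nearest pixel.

Third lines: x ∈ {1065, 2129}, y ∈ {676, 1353}.
2412 is closer to x = 2129; 1503 is closer to y = 1353.
So the nearest intersection is the lower-right power point.

(2129, 1353)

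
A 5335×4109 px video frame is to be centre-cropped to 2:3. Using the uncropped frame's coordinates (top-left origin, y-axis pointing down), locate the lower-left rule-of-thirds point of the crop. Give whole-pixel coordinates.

x = 2211 px, y = 2739 px

5335/4109 > 2/3, so the 2:3 crop keeps the full height 4109 and trims width to 4109 × 2/3 = 2739.33 px.
Left offset = (5335 − 2739.33)/2 = 1297.83 px; top offset = 0.
Lower-left is one-third across and two-thirds down within the crop:
x = 1297.83 + 1 × 2739.33/3 ≈ 2211; y = 0.00 + 2 × 4109.00/3 ≈ 2739.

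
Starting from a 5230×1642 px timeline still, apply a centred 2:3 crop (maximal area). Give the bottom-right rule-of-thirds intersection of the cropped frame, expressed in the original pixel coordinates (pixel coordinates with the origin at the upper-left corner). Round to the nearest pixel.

5230/1642 > 2/3, so the 2:3 crop keeps the full height 1642 and trims width to 1642 × 2/3 = 1094.67 px.
Left offset = (5230 − 1094.67)/2 = 2067.67 px; top offset = 0.
Bottom-right is two-thirds across and two-thirds down within the crop:
x = 2067.67 + 2 × 1094.67/3 ≈ 2797; y = 0.00 + 2 × 1642.00/3 ≈ 1095.

(2797, 1095)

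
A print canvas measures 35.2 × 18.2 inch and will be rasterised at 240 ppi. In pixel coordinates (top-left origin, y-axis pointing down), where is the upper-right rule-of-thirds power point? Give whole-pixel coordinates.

(5632, 1456)

In pixels the canvas is 35.2 × 240 = 8448 wide and 18.2 × 240 = 4368 tall.
The upper-right point is two-thirds across and one-third down:
x = 2 × 8448/3 ≈ 5632; y = 1 × 4368/3 ≈ 1456.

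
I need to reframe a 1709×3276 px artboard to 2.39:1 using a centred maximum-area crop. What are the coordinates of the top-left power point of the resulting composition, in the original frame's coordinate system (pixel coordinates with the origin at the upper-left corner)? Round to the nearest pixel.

x = 570 px, y = 1519 px

1709/3276 < 2.39/1, so the 2.39:1 crop keeps the full width 1709 and trims height to 1709 × 1/2.39 = 715.06 px.
Top offset = (3276 − 715.06)/2 = 1280.47 px; left offset = 0.
Top-left is one-third across and one-third down within the crop:
x = 0.00 + 1 × 1709.00/3 ≈ 570; y = 1280.47 + 1 × 715.06/3 ≈ 1519.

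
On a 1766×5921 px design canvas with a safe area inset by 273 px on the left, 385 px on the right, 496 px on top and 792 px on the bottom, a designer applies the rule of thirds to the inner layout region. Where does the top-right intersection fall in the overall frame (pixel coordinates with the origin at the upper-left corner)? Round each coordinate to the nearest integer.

Content width = 1766 − 273 − 385 = 1108 px; content height = 5921 − 496 − 792 = 4633 px.
Top-right is two-thirds across and one-third down within the inner layout region.
x = 273 + 2 × 1108/3 = 273 + 738.67 ≈ 1012
y = 496 + 1 × 4633/3 = 496 + 1544.33 ≈ 2040

x = 1012 px, y = 2040 px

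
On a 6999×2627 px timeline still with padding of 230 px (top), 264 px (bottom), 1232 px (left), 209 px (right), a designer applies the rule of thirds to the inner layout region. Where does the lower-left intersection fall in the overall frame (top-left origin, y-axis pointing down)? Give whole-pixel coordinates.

x = 3085 px, y = 1652 px

Content width = 6999 − 1232 − 209 = 5558 px; content height = 2627 − 230 − 264 = 2133 px.
Lower-left is one-third across and two-thirds down within the inner layout region.
x = 1232 + 1 × 5558/3 = 1232 + 1852.67 ≈ 3085
y = 230 + 2 × 2133/3 = 230 + 1422.00 ≈ 1652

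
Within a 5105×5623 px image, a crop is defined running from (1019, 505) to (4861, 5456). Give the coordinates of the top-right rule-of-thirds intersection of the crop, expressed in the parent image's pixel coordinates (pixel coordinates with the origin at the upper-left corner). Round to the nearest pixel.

Crop width = 4861 − 1019 = 3842 px; one third is 1280.67 px.
Crop height = 5456 − 505 = 4951 px; one third is 1650.33 px.
The top-right point is two-thirds across and one-third down within the crop:
x = 1019 + 2 × 1280.67 ≈ 3580; y = 505 + 1 × 1650.33 ≈ 2155.

(3580, 2155)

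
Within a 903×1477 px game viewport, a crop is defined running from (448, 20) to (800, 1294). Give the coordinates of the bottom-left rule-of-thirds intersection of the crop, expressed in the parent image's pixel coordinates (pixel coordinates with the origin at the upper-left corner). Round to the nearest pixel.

x = 565 px, y = 869 px

Crop width = 800 − 448 = 352 px; one third is 117.33 px.
Crop height = 1294 − 20 = 1274 px; one third is 424.67 px.
The bottom-left point is one-third across and two-thirds down within the crop:
x = 448 + 1 × 117.33 ≈ 565; y = 20 + 2 × 424.67 ≈ 869.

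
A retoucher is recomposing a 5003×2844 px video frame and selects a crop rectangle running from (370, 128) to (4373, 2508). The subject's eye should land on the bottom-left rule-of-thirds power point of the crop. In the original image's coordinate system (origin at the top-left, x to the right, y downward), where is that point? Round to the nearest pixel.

(1704, 1715)

Crop width = 4373 − 370 = 4003 px; one third is 1334.33 px.
Crop height = 2508 − 128 = 2380 px; one third is 793.33 px.
The bottom-left point is one-third across and two-thirds down within the crop:
x = 370 + 1 × 1334.33 ≈ 1704; y = 128 + 2 × 793.33 ≈ 1715.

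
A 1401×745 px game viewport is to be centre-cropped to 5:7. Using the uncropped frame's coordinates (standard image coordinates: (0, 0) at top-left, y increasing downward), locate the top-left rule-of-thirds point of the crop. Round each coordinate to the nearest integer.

x = 612 px, y = 248 px

1401/745 > 5/7, so the 5:7 crop keeps the full height 745 and trims width to 745 × 5/7 = 532.14 px.
Left offset = (1401 − 532.14)/2 = 434.43 px; top offset = 0.
Top-left is one-third across and one-third down within the crop:
x = 434.43 + 1 × 532.14/3 ≈ 612; y = 0.00 + 1 × 745.00/3 ≈ 248.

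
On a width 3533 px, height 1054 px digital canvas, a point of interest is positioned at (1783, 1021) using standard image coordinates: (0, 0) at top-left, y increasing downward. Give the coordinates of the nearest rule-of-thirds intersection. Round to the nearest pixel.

(2355, 703)

Third lines: x ∈ {1178, 2355}, y ∈ {351, 703}.
1783 is closer to x = 2355; 1021 is closer to y = 703.
So the nearest intersection is the lower-right power point.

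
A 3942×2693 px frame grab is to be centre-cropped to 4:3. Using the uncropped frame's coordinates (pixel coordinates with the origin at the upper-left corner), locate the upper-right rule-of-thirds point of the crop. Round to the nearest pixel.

3942/2693 > 4/3, so the 4:3 crop keeps the full height 2693 and trims width to 2693 × 4/3 = 3590.67 px.
Left offset = (3942 − 3590.67)/2 = 175.67 px; top offset = 0.
Upper-right is two-thirds across and one-third down within the crop:
x = 175.67 + 2 × 3590.67/3 ≈ 2569; y = 0.00 + 1 × 2693.00/3 ≈ 898.

(2569, 898)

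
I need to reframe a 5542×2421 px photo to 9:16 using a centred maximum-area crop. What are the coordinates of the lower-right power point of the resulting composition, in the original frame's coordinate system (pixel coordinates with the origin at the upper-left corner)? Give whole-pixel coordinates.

x = 2998 px, y = 1614 px

5542/2421 > 9/16, so the 9:16 crop keeps the full height 2421 and trims width to 2421 × 9/16 = 1361.81 px.
Left offset = (5542 − 1361.81)/2 = 2090.09 px; top offset = 0.
Lower-right is two-thirds across and two-thirds down within the crop:
x = 2090.09 + 2 × 1361.81/3 ≈ 2998; y = 0.00 + 2 × 2421.00/3 ≈ 1614.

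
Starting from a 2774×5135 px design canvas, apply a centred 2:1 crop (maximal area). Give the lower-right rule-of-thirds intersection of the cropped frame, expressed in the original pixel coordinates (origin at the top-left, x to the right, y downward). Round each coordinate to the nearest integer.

2774/5135 < 2/1, so the 2:1 crop keeps the full width 2774 and trims height to 2774 × 1/2 = 1387.00 px.
Top offset = (5135 − 1387.00)/2 = 1874.00 px; left offset = 0.
Lower-right is two-thirds across and two-thirds down within the crop:
x = 0.00 + 2 × 2774.00/3 ≈ 1849; y = 1874.00 + 2 × 1387.00/3 ≈ 2799.

x = 1849 px, y = 2799 px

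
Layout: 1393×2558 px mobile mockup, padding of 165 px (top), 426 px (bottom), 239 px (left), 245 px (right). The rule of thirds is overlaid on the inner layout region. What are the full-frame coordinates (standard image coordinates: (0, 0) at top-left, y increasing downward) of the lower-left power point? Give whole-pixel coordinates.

Content width = 1393 − 239 − 245 = 909 px; content height = 2558 − 165 − 426 = 1967 px.
Lower-left is one-third across and two-thirds down within the inner layout region.
x = 239 + 1 × 909/3 = 239 + 303.00 ≈ 542
y = 165 + 2 × 1967/3 = 165 + 1311.33 ≈ 1476

x = 542 px, y = 1476 px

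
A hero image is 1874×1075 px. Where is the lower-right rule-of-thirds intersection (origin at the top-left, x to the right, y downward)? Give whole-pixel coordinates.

The lower-right point sits two-thirds of the way across and two-thirds of the way down.
x = 2 × 1874/3 ≈ 1249; y = 2 × 1075/3 ≈ 717.

(1249, 717)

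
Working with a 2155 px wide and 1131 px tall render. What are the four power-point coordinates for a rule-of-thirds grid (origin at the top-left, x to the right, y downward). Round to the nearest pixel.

One third of 2155 is 718.33; one third of 1131 is 377.
Vertical third lines at x = 718 and x = 1437; horizontal third lines at y = 377 and y = 754.

(718, 377), (1437, 377), (718, 754), (1437, 754)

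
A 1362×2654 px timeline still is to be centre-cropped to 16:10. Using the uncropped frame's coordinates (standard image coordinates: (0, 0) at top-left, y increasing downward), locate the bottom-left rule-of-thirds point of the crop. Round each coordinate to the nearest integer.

x = 454 px, y = 1469 px

1362/2654 < 16/10, so the 16:10 crop keeps the full width 1362 and trims height to 1362 × 10/16 = 851.25 px.
Top offset = (2654 − 851.25)/2 = 901.38 px; left offset = 0.
Bottom-left is one-third across and two-thirds down within the crop:
x = 0.00 + 1 × 1362.00/3 ≈ 454; y = 901.38 + 2 × 851.25/3 ≈ 1469.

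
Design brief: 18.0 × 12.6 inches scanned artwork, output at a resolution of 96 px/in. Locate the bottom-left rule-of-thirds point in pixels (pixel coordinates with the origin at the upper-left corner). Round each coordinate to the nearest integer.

x = 576 px, y = 806 px

In pixels the canvas is 18.0 × 96 = 1728 wide and 12.6 × 96 = 1209.6 tall.
The bottom-left point is one-third across and two-thirds down:
x = 1 × 1728/3 ≈ 576; y = 2 × 1209.6/3 ≈ 806.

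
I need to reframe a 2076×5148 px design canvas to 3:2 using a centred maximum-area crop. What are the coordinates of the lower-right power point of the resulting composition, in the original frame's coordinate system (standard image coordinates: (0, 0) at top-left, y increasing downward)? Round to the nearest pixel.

(1384, 2805)

2076/5148 < 3/2, so the 3:2 crop keeps the full width 2076 and trims height to 2076 × 2/3 = 1384.00 px.
Top offset = (5148 − 1384.00)/2 = 1882.00 px; left offset = 0.
Lower-right is two-thirds across and two-thirds down within the crop:
x = 0.00 + 2 × 2076.00/3 ≈ 1384; y = 1882.00 + 2 × 1384.00/3 ≈ 2805.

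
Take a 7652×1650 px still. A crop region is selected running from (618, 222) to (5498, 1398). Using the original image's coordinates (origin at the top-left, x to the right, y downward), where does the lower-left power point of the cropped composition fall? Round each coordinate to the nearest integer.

Crop width = 5498 − 618 = 4880 px; one third is 1626.67 px.
Crop height = 1398 − 222 = 1176 px; one third is 392.00 px.
The lower-left point is one-third across and two-thirds down within the crop:
x = 618 + 1 × 1626.67 ≈ 2245; y = 222 + 2 × 392.00 ≈ 1006.

(2245, 1006)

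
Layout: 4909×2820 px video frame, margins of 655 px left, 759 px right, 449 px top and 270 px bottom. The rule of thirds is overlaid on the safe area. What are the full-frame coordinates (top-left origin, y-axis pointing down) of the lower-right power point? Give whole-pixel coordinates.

x = 2985 px, y = 1850 px

Content width = 4909 − 655 − 759 = 3495 px; content height = 2820 − 449 − 270 = 2101 px.
Lower-right is two-thirds across and two-thirds down within the safe area.
x = 655 + 2 × 3495/3 = 655 + 2330.00 ≈ 2985
y = 449 + 2 × 2101/3 = 449 + 1400.67 ≈ 1850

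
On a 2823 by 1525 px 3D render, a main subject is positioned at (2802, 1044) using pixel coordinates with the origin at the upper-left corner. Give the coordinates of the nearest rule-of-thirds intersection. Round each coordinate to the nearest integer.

Third lines: x ∈ {941, 1882}, y ∈ {508, 1017}.
2802 is closer to x = 1882; 1044 is closer to y = 1017.
So the nearest intersection is the lower-right power point.

(1882, 1017)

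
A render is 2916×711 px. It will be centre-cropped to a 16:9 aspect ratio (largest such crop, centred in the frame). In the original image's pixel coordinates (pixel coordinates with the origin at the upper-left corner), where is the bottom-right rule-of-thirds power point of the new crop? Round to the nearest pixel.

x = 1669 px, y = 474 px

2916/711 > 16/9, so the 16:9 crop keeps the full height 711 and trims width to 711 × 16/9 = 1264.00 px.
Left offset = (2916 − 1264.00)/2 = 826.00 px; top offset = 0.
Bottom-right is two-thirds across and two-thirds down within the crop:
x = 826.00 + 2 × 1264.00/3 ≈ 1669; y = 0.00 + 2 × 711.00/3 ≈ 474.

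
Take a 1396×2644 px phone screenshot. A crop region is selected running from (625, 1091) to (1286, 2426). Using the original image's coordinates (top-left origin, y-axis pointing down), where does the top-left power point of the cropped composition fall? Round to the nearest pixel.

Crop width = 1286 − 625 = 661 px; one third is 220.33 px.
Crop height = 2426 − 1091 = 1335 px; one third is 445.00 px.
The top-left point is one-third across and one-third down within the crop:
x = 625 + 1 × 220.33 ≈ 845; y = 1091 + 1 × 445.00 ≈ 1536.

(845, 1536)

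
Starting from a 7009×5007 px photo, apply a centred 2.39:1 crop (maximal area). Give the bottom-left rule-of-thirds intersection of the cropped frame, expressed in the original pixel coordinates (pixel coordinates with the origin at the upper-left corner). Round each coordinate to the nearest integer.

7009/5007 < 2.39/1, so the 2.39:1 crop keeps the full width 7009 and trims height to 7009 × 1/2.39 = 2932.64 px.
Top offset = (5007 − 2932.64)/2 = 1037.18 px; left offset = 0.
Bottom-left is one-third across and two-thirds down within the crop:
x = 0.00 + 1 × 7009.00/3 ≈ 2336; y = 1037.18 + 2 × 2932.64/3 ≈ 2992.

x = 2336 px, y = 2992 px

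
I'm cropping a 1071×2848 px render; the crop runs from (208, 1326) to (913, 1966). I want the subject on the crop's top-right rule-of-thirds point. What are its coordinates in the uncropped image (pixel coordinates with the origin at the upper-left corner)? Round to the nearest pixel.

(678, 1539)

Crop width = 913 − 208 = 705 px; one third is 235.00 px.
Crop height = 1966 − 1326 = 640 px; one third is 213.33 px.
The top-right point is two-thirds across and one-third down within the crop:
x = 208 + 2 × 235.00 ≈ 678; y = 1326 + 1 × 213.33 ≈ 1539.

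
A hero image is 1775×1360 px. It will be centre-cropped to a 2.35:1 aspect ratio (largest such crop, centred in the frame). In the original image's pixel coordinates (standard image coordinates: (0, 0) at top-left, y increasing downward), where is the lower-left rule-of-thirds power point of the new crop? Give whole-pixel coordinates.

1775/1360 < 2.35/1, so the 2.35:1 crop keeps the full width 1775 and trims height to 1775 × 1/2.35 = 755.32 px.
Top offset = (1360 − 755.32)/2 = 302.34 px; left offset = 0.
Lower-left is one-third across and two-thirds down within the crop:
x = 0.00 + 1 × 1775.00/3 ≈ 592; y = 302.34 + 2 × 755.32/3 ≈ 806.

(592, 806)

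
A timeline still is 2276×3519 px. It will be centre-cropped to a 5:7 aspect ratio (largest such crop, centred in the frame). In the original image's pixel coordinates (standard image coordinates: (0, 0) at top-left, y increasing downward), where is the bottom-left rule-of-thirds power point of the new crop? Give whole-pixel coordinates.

2276/3519 < 5/7, so the 5:7 crop keeps the full width 2276 and trims height to 2276 × 7/5 = 3186.40 px.
Top offset = (3519 − 3186.40)/2 = 166.30 px; left offset = 0.
Bottom-left is one-third across and two-thirds down within the crop:
x = 0.00 + 1 × 2276.00/3 ≈ 759; y = 166.30 + 2 × 3186.40/3 ≈ 2291.

(759, 2291)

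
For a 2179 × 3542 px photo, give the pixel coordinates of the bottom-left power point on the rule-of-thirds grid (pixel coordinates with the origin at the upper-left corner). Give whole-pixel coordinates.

x = 726 px, y = 2361 px

The bottom-left point sits one-third of the way across and two-thirds of the way down.
x = 1 × 2179/3 ≈ 726; y = 2 × 3542/3 ≈ 2361.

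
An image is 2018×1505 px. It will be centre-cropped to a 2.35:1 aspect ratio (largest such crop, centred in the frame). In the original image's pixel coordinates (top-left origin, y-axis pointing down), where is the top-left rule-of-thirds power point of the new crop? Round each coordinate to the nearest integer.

(673, 609)

2018/1505 < 2.35/1, so the 2.35:1 crop keeps the full width 2018 and trims height to 2018 × 1/2.35 = 858.72 px.
Top offset = (1505 − 858.72)/2 = 323.14 px; left offset = 0.
Top-left is one-third across and one-third down within the crop:
x = 0.00 + 1 × 2018.00/3 ≈ 673; y = 323.14 + 1 × 858.72/3 ≈ 609.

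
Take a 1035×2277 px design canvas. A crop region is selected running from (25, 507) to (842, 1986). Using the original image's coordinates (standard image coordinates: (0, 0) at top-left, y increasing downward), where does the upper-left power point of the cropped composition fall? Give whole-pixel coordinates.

(297, 1000)

Crop width = 842 − 25 = 817 px; one third is 272.33 px.
Crop height = 1986 − 507 = 1479 px; one third is 493.00 px.
The upper-left point is one-third across and one-third down within the crop:
x = 25 + 1 × 272.33 ≈ 297; y = 507 + 1 × 493.00 ≈ 1000.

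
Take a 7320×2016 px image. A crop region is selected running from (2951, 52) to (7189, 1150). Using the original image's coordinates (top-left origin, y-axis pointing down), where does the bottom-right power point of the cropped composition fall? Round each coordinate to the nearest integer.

(5776, 784)

Crop width = 7189 − 2951 = 4238 px; one third is 1412.67 px.
Crop height = 1150 − 52 = 1098 px; one third is 366.00 px.
The bottom-right point is two-thirds across and two-thirds down within the crop:
x = 2951 + 2 × 1412.67 ≈ 5776; y = 52 + 2 × 366.00 ≈ 784.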